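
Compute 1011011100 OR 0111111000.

OR: 1 when either bit is 1
  1011011100
| 0111111000
------------
  1111111100
Decimal: 732 | 504 = 1020



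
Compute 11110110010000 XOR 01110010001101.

XOR: 1 when bits differ
  11110110010000
^ 01110010001101
----------------
  10000100011101
Decimal: 15760 ^ 7309 = 8477



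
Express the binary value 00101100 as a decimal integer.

Sum of powers of 2 for each 1-bit:
2^2 + 2^3 + 2^5
= 4 + 8 + 32
= 44



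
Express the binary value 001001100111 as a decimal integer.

Sum of powers of 2 for each 1-bit:
2^0 + 2^1 + 2^2 + 2^5 + 2^6 + 2^9
= 1 + 2 + 4 + 32 + 64 + 512
= 615



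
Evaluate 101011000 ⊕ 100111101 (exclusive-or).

XOR: 1 when bits differ
  101011000
^ 100111101
-----------
  001100101
Decimal: 344 ^ 317 = 101



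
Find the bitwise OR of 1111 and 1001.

OR: 1 when either bit is 1
  1111
| 1001
------
  1111
Decimal: 15 | 9 = 15



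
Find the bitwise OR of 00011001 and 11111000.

OR: 1 when either bit is 1
  00011001
| 11111000
----------
  11111001
Decimal: 25 | 248 = 249



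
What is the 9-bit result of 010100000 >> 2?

Original: 010100000 (decimal 160)
Shift right by 2 positions
Drop the 2 low bits; fill with zeros on the left
Result: 000101000 (decimal 40)
Equivalent: 160 >> 2 = 160 ÷ 2^2 = 40



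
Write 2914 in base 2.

Using repeated division by 2:
2914 ÷ 2 = 1457 remainder 0
1457 ÷ 2 = 728 remainder 1
728 ÷ 2 = 364 remainder 0
364 ÷ 2 = 182 remainder 0
182 ÷ 2 = 91 remainder 0
91 ÷ 2 = 45 remainder 1
45 ÷ 2 = 22 remainder 1
22 ÷ 2 = 11 remainder 0
11 ÷ 2 = 5 remainder 1
5 ÷ 2 = 2 remainder 1
2 ÷ 2 = 1 remainder 0
1 ÷ 2 = 0 remainder 1
Reading remainders bottom to top: 101101100010



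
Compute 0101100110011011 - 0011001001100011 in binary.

Method 1 - Direct subtraction (column by column from the right: bit − bit − borrow-in; if negative, add 2 and borrow 1 from the next column):
borrow: 0100110011000000
        0101100110011011
-       0011001001100011
------------------------
        0010011100111000

Method 2 - Add two's complement:
Two's complement of 0011001001100011: invert → 1100110110011100, add 1 → 1100110110011101
  0101100110011011
+ 1100110110011101
------------------
 10010011100111000  (end carry out of the top bit = 1)
Discarding the end carry: 0010011100111000
Decimal check:
  0101100110011011 = 16384 + 4096 + 2048 + 256 + 128 + 16 + 8 + 2 + 1 = 22939
  0011001001100011 = 8192 + 4096 + 512 + 64 + 32 + 2 + 1 = 12899
  22939 - 12899 = 10040, and 0010011100111000 = 8192 + 1024 + 512 + 256 + 32 + 16 + 8 = 10040 ✓



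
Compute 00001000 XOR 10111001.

XOR: 1 when bits differ
  00001000
^ 10111001
----------
  10110001
Decimal: 8 ^ 185 = 177



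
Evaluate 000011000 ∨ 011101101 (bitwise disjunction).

OR: 1 when either bit is 1
  000011000
| 011101101
-----------
  011111101
Decimal: 24 | 237 = 253



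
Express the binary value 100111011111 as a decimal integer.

Sum of powers of 2 for each 1-bit:
2^0 + 2^1 + 2^2 + 2^3 + 2^4 + 2^6 + 2^7 + 2^8 + 2^11
= 1 + 2 + 4 + 8 + 16 + 64 + 128 + 256 + 2048
= 2527



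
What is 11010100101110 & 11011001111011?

AND: 1 only when both bits are 1
  11010100101110
& 11011001111011
----------------
  11010000101010
Decimal: 13614 & 13947 = 13354



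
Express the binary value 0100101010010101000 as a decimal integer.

Sum of powers of 2 for each 1-bit:
2^3 + 2^5 + 2^7 + 2^10 + 2^12 + 2^14 + 2^17
= 8 + 32 + 128 + 1024 + 4096 + 16384 + 131072
= 152744



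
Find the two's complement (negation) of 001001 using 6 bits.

Original: 001001
Step 1 - Invert all bits: 110110
Step 2 - Add 1: 110111
Verification: 001001 + 110111 = 1000000; discarding the end carry (carry out of the top bit) leaves the 6-bit value 000000, as required for x + (-x)



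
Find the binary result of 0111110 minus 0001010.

Method 1 - Direct subtraction (column by column from the right: bit − bit − borrow-in; if negative, add 2 and borrow 1 from the next column):
borrow: 0000000
        0111110
-       0001010
---------------
        0110100

Method 2 - Add two's complement:
Two's complement of 0001010: invert → 1110101, add 1 → 1110110
  0111110
+ 1110110
---------
 10110100  (end carry out of the top bit = 1)
Discarding the end carry: 0110100
Decimal check:
  0111110 = 32 + 16 + 8 + 4 + 2 = 62
  0001010 = 8 + 2 = 10
  62 - 10 = 52, and 0110100 = 32 + 16 + 4 = 52 ✓



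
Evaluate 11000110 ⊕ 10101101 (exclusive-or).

XOR: 1 when bits differ
  11000110
^ 10101101
----------
  01101011
Decimal: 198 ^ 173 = 107



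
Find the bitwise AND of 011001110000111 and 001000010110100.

AND: 1 only when both bits are 1
  011001110000111
& 001000010110100
-----------------
  001000010000100
Decimal: 13191 & 4276 = 4228



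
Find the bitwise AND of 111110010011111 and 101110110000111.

AND: 1 only when both bits are 1
  111110010011111
& 101110110000111
-----------------
  101110010000111
Decimal: 31903 & 23943 = 23687



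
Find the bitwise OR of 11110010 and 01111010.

OR: 1 when either bit is 1
  11110010
| 01111010
----------
  11111010
Decimal: 242 | 122 = 250



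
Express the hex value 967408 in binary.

Convert each hex digit to 4 bits:
  9 = 1001
  6 = 0110
  7 = 0111
  4 = 0100
  0 = 0000
  8 = 1000
Concatenate: 100101100111010000001000



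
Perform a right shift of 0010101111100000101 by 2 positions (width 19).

Original: 0010101111100000101 (decimal 89861)
Shift right by 2 positions
Drop the 2 low bits; fill with zeros on the left
Result: 0000101011111000001 (decimal 22465)
Equivalent: 89861 >> 2 = 89861 ÷ 2^2 = 22465



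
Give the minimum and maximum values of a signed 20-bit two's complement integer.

For 20-bit two's complement:
Minimum: -2^19 = -524288
Maximum: 2^19 - 1 = 524287



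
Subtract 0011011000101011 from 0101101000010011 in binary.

Method 1 - Direct subtraction (column by column from the right: bit − bit − borrow-in; if negative, add 2 and borrow 1 from the next column):
borrow: 0100111111010000
        0101101000010011
-       0011011000101011
------------------------
        0010001111101000

Method 2 - Add two's complement:
Two's complement of 0011011000101011: invert → 1100100111010100, add 1 → 1100100111010101
  0101101000010011
+ 1100100111010101
------------------
 10010001111101000  (end carry out of the top bit = 1)
Discarding the end carry: 0010001111101000
Decimal check:
  0101101000010011 = 16384 + 4096 + 2048 + 512 + 16 + 2 + 1 = 23059
  0011011000101011 = 8192 + 4096 + 1024 + 512 + 32 + 8 + 2 + 1 = 13867
  23059 - 13867 = 9192, and 0010001111101000 = 8192 + 512 + 256 + 128 + 64 + 32 + 8 = 9192 ✓



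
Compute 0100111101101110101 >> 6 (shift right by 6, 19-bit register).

Original: 0100111101101110101 (decimal 162677)
Shift right by 6 positions
Drop the 6 low bits; fill with zeros on the left
Result: 0000000100111101101 (decimal 2541)
Equivalent: 162677 >> 6 = 162677 ÷ 2^6 = 2541



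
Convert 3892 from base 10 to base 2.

Using repeated division by 2:
3892 ÷ 2 = 1946 remainder 0
1946 ÷ 2 = 973 remainder 0
973 ÷ 2 = 486 remainder 1
486 ÷ 2 = 243 remainder 0
243 ÷ 2 = 121 remainder 1
121 ÷ 2 = 60 remainder 1
60 ÷ 2 = 30 remainder 0
30 ÷ 2 = 15 remainder 0
15 ÷ 2 = 7 remainder 1
7 ÷ 2 = 3 remainder 1
3 ÷ 2 = 1 remainder 1
1 ÷ 2 = 0 remainder 1
Reading remainders bottom to top: 111100110100



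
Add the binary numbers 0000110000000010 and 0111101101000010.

Add column by column from the right: bit + bit + carry-in; write the sum mod 2, carry 1 when the sum is 2 or 3.
carry:  1111000000000100
        0000110000000010
+       0111101101000010
------------------------
       01000011101000100
(the carry out of the leftmost column, 0, becomes the leading bit)
Decimal check:
  0000110000000010 = 2048 + 1024 + 2 = 3074
  0111101101000010 = 16384 + 8192 + 4096 + 2048 + 512 + 256 + 64 + 2 = 31554
  3074 + 31554 = 34628, and 01000011101000100 = 32768 + 1024 + 512 + 256 + 64 + 4 = 34628 ✓



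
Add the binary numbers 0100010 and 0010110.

Add column by column from the right: bit + bit + carry-in; write the sum mod 2, carry 1 when the sum is 2 or 3.
carry:  0001100
        0100010
+       0010110
---------------
       00111000
(the carry out of the leftmost column, 0, becomes the leading bit)
Decimal check:
  0100010 = 32 + 2 = 34
  0010110 = 16 + 4 + 2 = 22
  34 + 22 = 56, and 00111000 = 32 + 16 + 8 = 56 ✓



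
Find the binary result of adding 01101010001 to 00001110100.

Add column by column from the right: bit + bit + carry-in; write the sum mod 2, carry 1 when the sum is 2 or 3.
carry:  00011100000
        01101010001
+       00001110100
-------------------
       001111000101
(the carry out of the leftmost column, 0, becomes the leading bit)
Decimal check:
  01101010001 = 512 + 256 + 64 + 16 + 1 = 849
  00001110100 = 64 + 32 + 16 + 4 = 116
  849 + 116 = 965, and 001111000101 = 512 + 256 + 128 + 64 + 4 + 1 = 965 ✓



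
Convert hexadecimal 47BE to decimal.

Expand by place value (powers of 16):
Digit values: B = 11, E = 14
47BE = 4 × 16^3 + 7 × 16^2 + 11 × 16^1 + 14 × 16^0
= 4 × 4096 + 7 × 256 + 11 × 16 + 14 × 1
= 16384 + 1792 + 176 + 14
= 18366



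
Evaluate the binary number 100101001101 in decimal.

Sum of powers of 2 for each 1-bit:
2^0 + 2^2 + 2^3 + 2^6 + 2^8 + 2^11
= 1 + 4 + 8 + 64 + 256 + 2048
= 2381



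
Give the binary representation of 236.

Using repeated division by 2:
236 ÷ 2 = 118 remainder 0
118 ÷ 2 = 59 remainder 0
59 ÷ 2 = 29 remainder 1
29 ÷ 2 = 14 remainder 1
14 ÷ 2 = 7 remainder 0
7 ÷ 2 = 3 remainder 1
3 ÷ 2 = 1 remainder 1
1 ÷ 2 = 0 remainder 1
Reading remainders bottom to top: 11101100



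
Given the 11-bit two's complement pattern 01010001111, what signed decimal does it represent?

Binary: 01010001111
Sign bit: 0 (non-negative)
Read directly as an unsigned value:
01010001111 = 512 + 128 + 8 + 4 + 2 + 1 = 655
Value: 655



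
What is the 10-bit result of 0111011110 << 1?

Original: 0111011110 (decimal 478)
Shift left by 1 position
Append 1 zero on the right
Result: 1110111100 (decimal 956)
Equivalent: 478 << 1 = 478 × 2^1 = 956



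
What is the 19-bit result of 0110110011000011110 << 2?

Original: 0110110011000011110 (decimal 222750)
Shift left by 2 positions
Append 2 zeros on the right and drop the 2 high bits that overflow the 19-bit width
Result: 1011001100001111000 (decimal 366712)
Equivalent: 222750 << 2 = 222750 × 2^2 = 891000, truncated to 19 bits = 366712



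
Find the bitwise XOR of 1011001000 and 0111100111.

XOR: 1 when bits differ
  1011001000
^ 0111100111
------------
  1100101111
Decimal: 712 ^ 487 = 815



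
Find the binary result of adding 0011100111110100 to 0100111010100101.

Add column by column from the right: bit + bit + carry-in; write the sum mod 2, carry 1 when the sum is 2 or 3.
carry:  1111111111001000
        0011100111110100
+       0100111010100101
------------------------
       01000100010011001
(the carry out of the leftmost column, 0, becomes the leading bit)
Decimal check:
  0011100111110100 = 8192 + 4096 + 2048 + 256 + 128 + 64 + 32 + 16 + 4 = 14836
  0100111010100101 = 16384 + 2048 + 1024 + 512 + 128 + 32 + 4 + 1 = 20133
  14836 + 20133 = 34969, and 01000100010011001 = 32768 + 2048 + 128 + 16 + 8 + 1 = 34969 ✓



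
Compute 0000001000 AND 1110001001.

AND: 1 only when both bits are 1
  0000001000
& 1110001001
------------
  0000001000
Decimal: 8 & 905 = 8



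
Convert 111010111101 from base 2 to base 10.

Sum of powers of 2 for each 1-bit:
2^0 + 2^2 + 2^3 + 2^4 + 2^5 + 2^7 + 2^9 + 2^10 + 2^11
= 1 + 4 + 8 + 16 + 32 + 128 + 512 + 1024 + 2048
= 3773



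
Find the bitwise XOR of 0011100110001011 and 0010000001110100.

XOR: 1 when bits differ
  0011100110001011
^ 0010000001110100
------------------
  0001100111111111
Decimal: 14731 ^ 8308 = 6655



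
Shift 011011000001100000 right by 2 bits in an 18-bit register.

Original: 011011000001100000 (decimal 110688)
Shift right by 2 positions
Drop the 2 low bits; fill with zeros on the left
Result: 000110110000011000 (decimal 27672)
Equivalent: 110688 >> 2 = 110688 ÷ 2^2 = 27672



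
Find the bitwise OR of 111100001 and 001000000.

OR: 1 when either bit is 1
  111100001
| 001000000
-----------
  111100001
Decimal: 481 | 64 = 481



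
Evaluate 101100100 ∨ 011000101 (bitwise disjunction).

OR: 1 when either bit is 1
  101100100
| 011000101
-----------
  111100101
Decimal: 356 | 197 = 485



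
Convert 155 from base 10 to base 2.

Using repeated division by 2:
155 ÷ 2 = 77 remainder 1
77 ÷ 2 = 38 remainder 1
38 ÷ 2 = 19 remainder 0
19 ÷ 2 = 9 remainder 1
9 ÷ 2 = 4 remainder 1
4 ÷ 2 = 2 remainder 0
2 ÷ 2 = 1 remainder 0
1 ÷ 2 = 0 remainder 1
Reading remainders bottom to top: 10011011



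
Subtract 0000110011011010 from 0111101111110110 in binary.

Method 1 - Direct subtraction (column by column from the right: bit − bit − borrow-in; if negative, add 2 and borrow 1 from the next column):
borrow: 0001100000110000
        0111101111110110
-       0000110011011010
------------------------
        0110111100011100

Method 2 - Add two's complement:
Two's complement of 0000110011011010: invert → 1111001100100101, add 1 → 1111001100100110
  0111101111110110
+ 1111001100100110
------------------
 10110111100011100  (end carry out of the top bit = 1)
Discarding the end carry: 0110111100011100
Decimal check:
  0111101111110110 = 16384 + 8192 + 4096 + 2048 + 512 + 256 + 128 + 64 + 32 + 16 + 4 + 2 = 31734
  0000110011011010 = 2048 + 1024 + 128 + 64 + 16 + 8 + 2 = 3290
  31734 - 3290 = 28444, and 0110111100011100 = 16384 + 8192 + 2048 + 1024 + 512 + 256 + 16 + 8 + 4 = 28444 ✓



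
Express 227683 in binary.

Using repeated division by 2:
227683 ÷ 2 = 113841 remainder 1
113841 ÷ 2 = 56920 remainder 1
56920 ÷ 2 = 28460 remainder 0
28460 ÷ 2 = 14230 remainder 0
14230 ÷ 2 = 7115 remainder 0
7115 ÷ 2 = 3557 remainder 1
3557 ÷ 2 = 1778 remainder 1
1778 ÷ 2 = 889 remainder 0
889 ÷ 2 = 444 remainder 1
444 ÷ 2 = 222 remainder 0
222 ÷ 2 = 111 remainder 0
111 ÷ 2 = 55 remainder 1
55 ÷ 2 = 27 remainder 1
27 ÷ 2 = 13 remainder 1
13 ÷ 2 = 6 remainder 1
6 ÷ 2 = 3 remainder 0
3 ÷ 2 = 1 remainder 1
1 ÷ 2 = 0 remainder 1
Reading remainders bottom to top: 110111100101100011



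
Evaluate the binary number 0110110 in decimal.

Sum of powers of 2 for each 1-bit:
2^1 + 2^2 + 2^4 + 2^5
= 2 + 4 + 16 + 32
= 54



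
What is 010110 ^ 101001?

XOR: 1 when bits differ
  010110
^ 101001
--------
  111111
Decimal: 22 ^ 41 = 63



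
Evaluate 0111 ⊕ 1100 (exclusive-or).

XOR: 1 when bits differ
  0111
^ 1100
------
  1011
Decimal: 7 ^ 12 = 11



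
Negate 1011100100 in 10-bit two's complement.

Original (sign bit 1, negative): 1011100100
Step 1 - Invert all bits: 0100011011
Step 2 - Add 1: 0100011100
Verification: 1011100100 + 0100011100 = 10000000000; discarding the end carry (carry out of the top bit) leaves the 10-bit value 0000000000, as required for x + (-x)



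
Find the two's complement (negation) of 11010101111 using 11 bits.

Original (sign bit 1, negative): 11010101111
Step 1 - Invert all bits: 00101010000
Step 2 - Add 1: 00101010001
Verification: 11010101111 + 00101010001 = 100000000000; discarding the end carry (carry out of the top bit) leaves the 11-bit value 00000000000, as required for x + (-x)



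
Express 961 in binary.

Using repeated division by 2:
961 ÷ 2 = 480 remainder 1
480 ÷ 2 = 240 remainder 0
240 ÷ 2 = 120 remainder 0
120 ÷ 2 = 60 remainder 0
60 ÷ 2 = 30 remainder 0
30 ÷ 2 = 15 remainder 0
15 ÷ 2 = 7 remainder 1
7 ÷ 2 = 3 remainder 1
3 ÷ 2 = 1 remainder 1
1 ÷ 2 = 0 remainder 1
Reading remainders bottom to top: 1111000001



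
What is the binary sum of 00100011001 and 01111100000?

Add column by column from the right: bit + bit + carry-in; write the sum mod 2, carry 1 when the sum is 2 or 3.
carry:  11000000000
        00100011001
+       01111100000
-------------------
       010011111001
(the carry out of the leftmost column, 0, becomes the leading bit)
Decimal check:
  00100011001 = 256 + 16 + 8 + 1 = 281
  01111100000 = 512 + 256 + 128 + 64 + 32 = 992
  281 + 992 = 1273, and 010011111001 = 1024 + 128 + 64 + 32 + 16 + 8 + 1 = 1273 ✓



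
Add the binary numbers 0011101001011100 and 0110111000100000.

Add column by column from the right: bit + bit + carry-in; write the sum mod 2, carry 1 when the sum is 2 or 3.
carry:  1111110000000000
        0011101001011100
+       0110111000100000
------------------------
       01010100001111100
(the carry out of the leftmost column, 0, becomes the leading bit)
Decimal check:
  0011101001011100 = 8192 + 4096 + 2048 + 512 + 64 + 16 + 8 + 4 = 14940
  0110111000100000 = 16384 + 8192 + 2048 + 1024 + 512 + 32 = 28192
  14940 + 28192 = 43132, and 01010100001111100 = 32768 + 8192 + 2048 + 64 + 32 + 16 + 8 + 4 = 43132 ✓



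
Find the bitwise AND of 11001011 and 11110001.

AND: 1 only when both bits are 1
  11001011
& 11110001
----------
  11000001
Decimal: 203 & 241 = 193



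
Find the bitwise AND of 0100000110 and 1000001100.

AND: 1 only when both bits are 1
  0100000110
& 1000001100
------------
  0000000100
Decimal: 262 & 524 = 4



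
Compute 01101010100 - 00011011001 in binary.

Method 1 - Direct subtraction (column by column from the right: bit − bit − borrow-in; if negative, add 2 and borrow 1 from the next column):
borrow: 00111110110
        01101010100
-       00011011001
-------------------
        01001111011

Method 2 - Add two's complement:
Two's complement of 00011011001: invert → 11100100110, add 1 → 11100100111
  01101010100
+ 11100100111
-------------
 101001111011  (end carry out of the top bit = 1)
Discarding the end carry: 01001111011
Decimal check:
  01101010100 = 512 + 256 + 64 + 16 + 4 = 852
  00011011001 = 128 + 64 + 16 + 8 + 1 = 217
  852 - 217 = 635, and 01001111011 = 512 + 64 + 32 + 16 + 8 + 2 + 1 = 635 ✓



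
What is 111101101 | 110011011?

OR: 1 when either bit is 1
  111101101
| 110011011
-----------
  111111111
Decimal: 493 | 411 = 511



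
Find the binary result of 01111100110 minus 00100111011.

Method 1 - Direct subtraction (column by column from the right: bit − bit − borrow-in; if negative, add 2 and borrow 1 from the next column):
borrow: 00001110110
        01111100110
-       00100111011
-------------------
        01010101011

Method 2 - Add two's complement:
Two's complement of 00100111011: invert → 11011000100, add 1 → 11011000101
  01111100110
+ 11011000101
-------------
 101010101011  (end carry out of the top bit = 1)
Discarding the end carry: 01010101011
Decimal check:
  01111100110 = 512 + 256 + 128 + 64 + 32 + 4 + 2 = 998
  00100111011 = 256 + 32 + 16 + 8 + 2 + 1 = 315
  998 - 315 = 683, and 01010101011 = 512 + 128 + 32 + 8 + 2 + 1 = 683 ✓



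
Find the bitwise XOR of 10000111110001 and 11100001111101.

XOR: 1 when bits differ
  10000111110001
^ 11100001111101
----------------
  01100110001100
Decimal: 8689 ^ 14461 = 6540



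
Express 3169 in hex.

Using repeated division by 16 (digits 10–15 are A–F):
3169 ÷ 16 = 198 remainder 1
198 ÷ 16 = 12 remainder 6
12 ÷ 16 = 0 remainder 12 (C)
Reading remainders bottom to top: C61



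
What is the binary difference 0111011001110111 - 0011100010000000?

Method 1 - Direct subtraction (column by column from the right: bit − bit − borrow-in; if negative, add 2 and borrow 1 from the next column):
borrow: 0111001100000000
        0111011001110111
-       0011100010000000
------------------------
        0011110111110111

Method 2 - Add two's complement:
Two's complement of 0011100010000000: invert → 1100011101111111, add 1 → 1100011110000000
  0111011001110111
+ 1100011110000000
------------------
 10011110111110111  (end carry out of the top bit = 1)
Discarding the end carry: 0011110111110111
Decimal check:
  0111011001110111 = 16384 + 8192 + 4096 + 1024 + 512 + 64 + 32 + 16 + 4 + 2 + 1 = 30327
  0011100010000000 = 8192 + 4096 + 2048 + 128 = 14464
  30327 - 14464 = 15863, and 0011110111110111 = 8192 + 4096 + 2048 + 1024 + 256 + 128 + 64 + 32 + 16 + 4 + 2 + 1 = 15863 ✓



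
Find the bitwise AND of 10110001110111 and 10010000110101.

AND: 1 only when both bits are 1
  10110001110111
& 10010000110101
----------------
  10010000110101
Decimal: 11383 & 9269 = 9269



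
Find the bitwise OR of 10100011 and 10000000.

OR: 1 when either bit is 1
  10100011
| 10000000
----------
  10100011
Decimal: 163 | 128 = 163



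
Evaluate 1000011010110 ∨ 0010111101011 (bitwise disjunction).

OR: 1 when either bit is 1
  1000011010110
| 0010111101011
---------------
  1010111111111
Decimal: 4310 | 1515 = 5631



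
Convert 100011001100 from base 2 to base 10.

Sum of powers of 2 for each 1-bit:
2^2 + 2^3 + 2^6 + 2^7 + 2^11
= 4 + 8 + 64 + 128 + 2048
= 2252



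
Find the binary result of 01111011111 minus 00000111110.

Method 1 - Direct subtraction (column by column from the right: bit − bit − borrow-in; if negative, add 2 and borrow 1 from the next column):
borrow: 00001000000
        01111011111
-       00000111110
-------------------
        01110100001

Method 2 - Add two's complement:
Two's complement of 00000111110: invert → 11111000001, add 1 → 11111000010
  01111011111
+ 11111000010
-------------
 101110100001  (end carry out of the top bit = 1)
Discarding the end carry: 01110100001
Decimal check:
  01111011111 = 512 + 256 + 128 + 64 + 16 + 8 + 4 + 2 + 1 = 991
  00000111110 = 32 + 16 + 8 + 4 + 2 = 62
  991 - 62 = 929, and 01110100001 = 512 + 256 + 128 + 32 + 1 = 929 ✓



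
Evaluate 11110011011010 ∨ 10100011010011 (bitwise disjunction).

OR: 1 when either bit is 1
  11110011011010
| 10100011010011
----------------
  11110011011011
Decimal: 15578 | 10451 = 15579



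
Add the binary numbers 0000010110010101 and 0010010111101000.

Add column by column from the right: bit + bit + carry-in; write the sum mod 2, carry 1 when the sum is 2 or 3.
carry:  0000101100000000
        0000010110010101
+       0010010111101000
------------------------
       00010101101111101
(the carry out of the leftmost column, 0, becomes the leading bit)
Decimal check:
  0000010110010101 = 1024 + 256 + 128 + 16 + 4 + 1 = 1429
  0010010111101000 = 8192 + 1024 + 256 + 128 + 64 + 32 + 8 = 9704
  1429 + 9704 = 11133, and 00010101101111101 = 8192 + 2048 + 512 + 256 + 64 + 32 + 16 + 8 + 4 + 1 = 11133 ✓



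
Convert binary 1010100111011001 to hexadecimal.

Group into 4-bit nibbles from right:
  1010 = A
  1001 = 9
  1101 = D
  1001 = 9
Result: A9D9



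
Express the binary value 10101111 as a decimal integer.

Sum of powers of 2 for each 1-bit:
2^0 + 2^1 + 2^2 + 2^3 + 2^5 + 2^7
= 1 + 2 + 4 + 8 + 32 + 128
= 175



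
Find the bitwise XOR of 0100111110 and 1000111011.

XOR: 1 when bits differ
  0100111110
^ 1000111011
------------
  1100000101
Decimal: 318 ^ 571 = 773



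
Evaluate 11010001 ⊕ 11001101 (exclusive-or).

XOR: 1 when bits differ
  11010001
^ 11001101
----------
  00011100
Decimal: 209 ^ 205 = 28



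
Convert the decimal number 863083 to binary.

Using repeated division by 2:
863083 ÷ 2 = 431541 remainder 1
431541 ÷ 2 = 215770 remainder 1
215770 ÷ 2 = 107885 remainder 0
107885 ÷ 2 = 53942 remainder 1
53942 ÷ 2 = 26971 remainder 0
26971 ÷ 2 = 13485 remainder 1
13485 ÷ 2 = 6742 remainder 1
6742 ÷ 2 = 3371 remainder 0
3371 ÷ 2 = 1685 remainder 1
1685 ÷ 2 = 842 remainder 1
842 ÷ 2 = 421 remainder 0
421 ÷ 2 = 210 remainder 1
210 ÷ 2 = 105 remainder 0
105 ÷ 2 = 52 remainder 1
52 ÷ 2 = 26 remainder 0
26 ÷ 2 = 13 remainder 0
13 ÷ 2 = 6 remainder 1
6 ÷ 2 = 3 remainder 0
3 ÷ 2 = 1 remainder 1
1 ÷ 2 = 0 remainder 1
Reading remainders bottom to top: 11010010101101101011



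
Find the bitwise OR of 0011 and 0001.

OR: 1 when either bit is 1
  0011
| 0001
------
  0011
Decimal: 3 | 1 = 3



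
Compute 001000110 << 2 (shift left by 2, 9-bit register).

Original: 001000110 (decimal 70)
Shift left by 2 positions
Append 2 zeros on the right
Result: 100011000 (decimal 280)
Equivalent: 70 << 2 = 70 × 2^2 = 280



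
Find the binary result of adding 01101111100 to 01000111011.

Add column by column from the right: bit + bit + carry-in; write the sum mod 2, carry 1 when the sum is 2 or 3.
carry:  10011110000
        01101111100
+       01000111011
-------------------
       010110110111
(the carry out of the leftmost column, 0, becomes the leading bit)
Decimal check:
  01101111100 = 512 + 256 + 64 + 32 + 16 + 8 + 4 = 892
  01000111011 = 512 + 32 + 16 + 8 + 2 + 1 = 571
  892 + 571 = 1463, and 010110110111 = 1024 + 256 + 128 + 32 + 16 + 4 + 2 + 1 = 1463 ✓



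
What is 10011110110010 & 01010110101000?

AND: 1 only when both bits are 1
  10011110110010
& 01010110101000
----------------
  00010110100000
Decimal: 10162 & 5544 = 1440



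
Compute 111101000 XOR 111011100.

XOR: 1 when bits differ
  111101000
^ 111011100
-----------
  000110100
Decimal: 488 ^ 476 = 52



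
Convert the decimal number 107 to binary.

Using repeated division by 2:
107 ÷ 2 = 53 remainder 1
53 ÷ 2 = 26 remainder 1
26 ÷ 2 = 13 remainder 0
13 ÷ 2 = 6 remainder 1
6 ÷ 2 = 3 remainder 0
3 ÷ 2 = 1 remainder 1
1 ÷ 2 = 0 remainder 1
Reading remainders bottom to top: 1101011



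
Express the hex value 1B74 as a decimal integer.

Expand by place value (powers of 16):
Digit values: B = 11
1B74 = 1 × 16^3 + 11 × 16^2 + 7 × 16^1 + 4 × 16^0
= 1 × 4096 + 11 × 256 + 7 × 16 + 4 × 1
= 4096 + 2816 + 112 + 4
= 7028



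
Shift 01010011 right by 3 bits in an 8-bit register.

Original: 01010011 (decimal 83)
Shift right by 3 positions
Drop the 3 low bits; fill with zeros on the left
Result: 00001010 (decimal 10)
Equivalent: 83 >> 3 = 83 ÷ 2^3 = 10



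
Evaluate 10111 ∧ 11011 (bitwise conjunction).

AND: 1 only when both bits are 1
  10111
& 11011
-------
  10011
Decimal: 23 & 27 = 19



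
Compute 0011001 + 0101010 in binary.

Add column by column from the right: bit + bit + carry-in; write the sum mod 2, carry 1 when the sum is 2 or 3.
carry:  1110000
        0011001
+       0101010
---------------
       01000011
(the carry out of the leftmost column, 0, becomes the leading bit)
Decimal check:
  0011001 = 16 + 8 + 1 = 25
  0101010 = 32 + 8 + 2 = 42
  25 + 42 = 67, and 01000011 = 64 + 2 + 1 = 67 ✓



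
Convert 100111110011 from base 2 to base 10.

Sum of powers of 2 for each 1-bit:
2^0 + 2^1 + 2^4 + 2^5 + 2^6 + 2^7 + 2^8 + 2^11
= 1 + 2 + 16 + 32 + 64 + 128 + 256 + 2048
= 2547



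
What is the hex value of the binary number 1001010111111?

Group into 4-bit nibbles from right:
  0001 = 1
  0010 = 2
  1011 = B
  1111 = F
Result: 12BF



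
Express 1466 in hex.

Using repeated division by 16 (digits 10–15 are A–F):
1466 ÷ 16 = 91 remainder 10 (A)
91 ÷ 16 = 5 remainder 11 (B)
5 ÷ 16 = 0 remainder 5
Reading remainders bottom to top: 5BA



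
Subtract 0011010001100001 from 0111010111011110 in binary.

Method 1 - Direct subtraction (column by column from the right: bit − bit − borrow-in; if negative, add 2 and borrow 1 from the next column):
borrow: 0000000011000010
        0111010111011110
-       0011010001100001
------------------------
        0100000101111101

Method 2 - Add two's complement:
Two's complement of 0011010001100001: invert → 1100101110011110, add 1 → 1100101110011111
  0111010111011110
+ 1100101110011111
------------------
 10100000101111101  (end carry out of the top bit = 1)
Discarding the end carry: 0100000101111101
Decimal check:
  0111010111011110 = 16384 + 8192 + 4096 + 1024 + 256 + 128 + 64 + 16 + 8 + 4 + 2 = 30174
  0011010001100001 = 8192 + 4096 + 1024 + 64 + 32 + 1 = 13409
  30174 - 13409 = 16765, and 0100000101111101 = 16384 + 256 + 64 + 32 + 16 + 8 + 4 + 1 = 16765 ✓



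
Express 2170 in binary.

Using repeated division by 2:
2170 ÷ 2 = 1085 remainder 0
1085 ÷ 2 = 542 remainder 1
542 ÷ 2 = 271 remainder 0
271 ÷ 2 = 135 remainder 1
135 ÷ 2 = 67 remainder 1
67 ÷ 2 = 33 remainder 1
33 ÷ 2 = 16 remainder 1
16 ÷ 2 = 8 remainder 0
8 ÷ 2 = 4 remainder 0
4 ÷ 2 = 2 remainder 0
2 ÷ 2 = 1 remainder 0
1 ÷ 2 = 0 remainder 1
Reading remainders bottom to top: 100001111010



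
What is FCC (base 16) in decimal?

Expand by place value (powers of 16):
Digit values: F = 15, C = 12
FCC = 15 × 16^2 + 12 × 16^1 + 12 × 16^0
= 15 × 256 + 12 × 16 + 12 × 1
= 3840 + 192 + 12
= 4044



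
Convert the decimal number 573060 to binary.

Using repeated division by 2:
573060 ÷ 2 = 286530 remainder 0
286530 ÷ 2 = 143265 remainder 0
143265 ÷ 2 = 71632 remainder 1
71632 ÷ 2 = 35816 remainder 0
35816 ÷ 2 = 17908 remainder 0
17908 ÷ 2 = 8954 remainder 0
8954 ÷ 2 = 4477 remainder 0
4477 ÷ 2 = 2238 remainder 1
2238 ÷ 2 = 1119 remainder 0
1119 ÷ 2 = 559 remainder 1
559 ÷ 2 = 279 remainder 1
279 ÷ 2 = 139 remainder 1
139 ÷ 2 = 69 remainder 1
69 ÷ 2 = 34 remainder 1
34 ÷ 2 = 17 remainder 0
17 ÷ 2 = 8 remainder 1
8 ÷ 2 = 4 remainder 0
4 ÷ 2 = 2 remainder 0
2 ÷ 2 = 1 remainder 0
1 ÷ 2 = 0 remainder 1
Reading remainders bottom to top: 10001011111010000100



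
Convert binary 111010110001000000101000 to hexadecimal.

Group into 4-bit nibbles from right:
  1110 = E
  1011 = B
  0001 = 1
  0000 = 0
  0010 = 2
  1000 = 8
Result: EB1028



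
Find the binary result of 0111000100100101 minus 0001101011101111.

Method 1 - Direct subtraction (column by column from the right: bit − bit − borrow-in; if negative, add 2 and borrow 1 from the next column):
borrow: 0011110111111100
        0111000100100101
-       0001101011101111
------------------------
        0101011000110110

Method 2 - Add two's complement:
Two's complement of 0001101011101111: invert → 1110010100010000, add 1 → 1110010100010001
  0111000100100101
+ 1110010100010001
------------------
 10101011000110110  (end carry out of the top bit = 1)
Discarding the end carry: 0101011000110110
Decimal check:
  0111000100100101 = 16384 + 8192 + 4096 + 256 + 32 + 4 + 1 = 28965
  0001101011101111 = 4096 + 2048 + 512 + 128 + 64 + 32 + 8 + 4 + 2 + 1 = 6895
  28965 - 6895 = 22070, and 0101011000110110 = 16384 + 4096 + 1024 + 512 + 32 + 16 + 4 + 2 = 22070 ✓



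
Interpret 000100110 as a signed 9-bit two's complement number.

Binary: 000100110
Sign bit: 0 (non-negative)
Read directly as an unsigned value:
000100110 = 32 + 4 + 2 = 38
Value: 38



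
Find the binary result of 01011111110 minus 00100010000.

Method 1 - Direct subtraction (column by column from the right: bit − bit − borrow-in; if negative, add 2 and borrow 1 from the next column):
borrow: 01000000000
        01011111110
-       00100010000
-------------------
        00111101110

Method 2 - Add two's complement:
Two's complement of 00100010000: invert → 11011101111, add 1 → 11011110000
  01011111110
+ 11011110000
-------------
 100111101110  (end carry out of the top bit = 1)
Discarding the end carry: 00111101110
Decimal check:
  01011111110 = 512 + 128 + 64 + 32 + 16 + 8 + 4 + 2 = 766
  00100010000 = 256 + 16 = 272
  766 - 272 = 494, and 00111101110 = 256 + 128 + 64 + 32 + 8 + 4 + 2 = 494 ✓



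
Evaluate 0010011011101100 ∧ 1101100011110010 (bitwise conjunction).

AND: 1 only when both bits are 1
  0010011011101100
& 1101100011110010
------------------
  0000000011100000
Decimal: 9964 & 55538 = 224



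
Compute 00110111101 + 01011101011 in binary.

Add column by column from the right: bit + bit + carry-in; write the sum mod 2, carry 1 when the sum is 2 or 3.
carry:  11111111110
        00110111101
+       01011101011
-------------------
       010010101000
(the carry out of the leftmost column, 0, becomes the leading bit)
Decimal check:
  00110111101 = 256 + 128 + 32 + 16 + 8 + 4 + 1 = 445
  01011101011 = 512 + 128 + 64 + 32 + 8 + 2 + 1 = 747
  445 + 747 = 1192, and 010010101000 = 1024 + 128 + 32 + 8 = 1192 ✓



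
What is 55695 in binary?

Using repeated division by 2:
55695 ÷ 2 = 27847 remainder 1
27847 ÷ 2 = 13923 remainder 1
13923 ÷ 2 = 6961 remainder 1
6961 ÷ 2 = 3480 remainder 1
3480 ÷ 2 = 1740 remainder 0
1740 ÷ 2 = 870 remainder 0
870 ÷ 2 = 435 remainder 0
435 ÷ 2 = 217 remainder 1
217 ÷ 2 = 108 remainder 1
108 ÷ 2 = 54 remainder 0
54 ÷ 2 = 27 remainder 0
27 ÷ 2 = 13 remainder 1
13 ÷ 2 = 6 remainder 1
6 ÷ 2 = 3 remainder 0
3 ÷ 2 = 1 remainder 1
1 ÷ 2 = 0 remainder 1
Reading remainders bottom to top: 1101100110001111



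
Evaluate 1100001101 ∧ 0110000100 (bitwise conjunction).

AND: 1 only when both bits are 1
  1100001101
& 0110000100
------------
  0100000100
Decimal: 781 & 388 = 260



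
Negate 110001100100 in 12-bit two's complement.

Original (sign bit 1, negative): 110001100100
Step 1 - Invert all bits: 001110011011
Step 2 - Add 1: 001110011100
Verification: 110001100100 + 001110011100 = 1000000000000; discarding the end carry (carry out of the top bit) leaves the 12-bit value 000000000000, as required for x + (-x)



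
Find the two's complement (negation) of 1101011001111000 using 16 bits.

Original (sign bit 1, negative): 1101011001111000
Step 1 - Invert all bits: 0010100110000111
Step 2 - Add 1: 0010100110001000
Verification: 1101011001111000 + 0010100110001000 = 10000000000000000; discarding the end carry (carry out of the top bit) leaves the 16-bit value 0000000000000000, as required for x + (-x)



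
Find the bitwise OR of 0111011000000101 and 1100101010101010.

OR: 1 when either bit is 1
  0111011000000101
| 1100101010101010
------------------
  1111111010101111
Decimal: 30213 | 51882 = 65199



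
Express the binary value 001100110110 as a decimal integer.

Sum of powers of 2 for each 1-bit:
2^1 + 2^2 + 2^4 + 2^5 + 2^8 + 2^9
= 2 + 4 + 16 + 32 + 256 + 512
= 822



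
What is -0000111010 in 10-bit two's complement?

Original: 0000111010
Step 1 - Invert all bits: 1111000101
Step 2 - Add 1: 1111000110
Verification: 0000111010 + 1111000110 = 10000000000; discarding the end carry (carry out of the top bit) leaves the 10-bit value 0000000000, as required for x + (-x)



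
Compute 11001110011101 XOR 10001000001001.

XOR: 1 when bits differ
  11001110011101
^ 10001000001001
----------------
  01000110010100
Decimal: 13213 ^ 8713 = 4500



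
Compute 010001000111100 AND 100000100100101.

AND: 1 only when both bits are 1
  010001000111100
& 100000100100101
-----------------
  000000000100100
Decimal: 8764 & 16677 = 36



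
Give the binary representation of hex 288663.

Convert each hex digit to 4 bits:
  2 = 0010
  8 = 1000
  8 = 1000
  6 = 0110
  6 = 0110
  3 = 0011
Concatenate: 001010001000011001100011



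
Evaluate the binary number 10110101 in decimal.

Sum of powers of 2 for each 1-bit:
2^0 + 2^2 + 2^4 + 2^5 + 2^7
= 1 + 4 + 16 + 32 + 128
= 181



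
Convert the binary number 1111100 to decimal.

Sum of powers of 2 for each 1-bit:
2^2 + 2^3 + 2^4 + 2^5 + 2^6
= 4 + 8 + 16 + 32 + 64
= 124



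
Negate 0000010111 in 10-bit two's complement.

Original: 0000010111
Step 1 - Invert all bits: 1111101000
Step 2 - Add 1: 1111101001
Verification: 0000010111 + 1111101001 = 10000000000; discarding the end carry (carry out of the top bit) leaves the 10-bit value 0000000000, as required for x + (-x)



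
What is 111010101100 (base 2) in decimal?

Sum of powers of 2 for each 1-bit:
2^2 + 2^3 + 2^5 + 2^7 + 2^9 + 2^10 + 2^11
= 4 + 8 + 32 + 128 + 512 + 1024 + 2048
= 3756



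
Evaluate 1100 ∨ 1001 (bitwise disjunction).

OR: 1 when either bit is 1
  1100
| 1001
------
  1101
Decimal: 12 | 9 = 13



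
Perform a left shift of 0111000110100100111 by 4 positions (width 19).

Original: 0111000110100100111 (decimal 232743)
Shift left by 4 positions
Append 4 zeros on the right and drop the 4 high bits that overflow the 19-bit width
Result: 0001101001001110000 (decimal 53872)
Equivalent: 232743 << 4 = 232743 × 2^4 = 3723888, truncated to 19 bits = 53872



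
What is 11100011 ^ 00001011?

XOR: 1 when bits differ
  11100011
^ 00001011
----------
  11101000
Decimal: 227 ^ 11 = 232



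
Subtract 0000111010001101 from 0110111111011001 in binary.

Method 1 - Direct subtraction (column by column from the right: bit − bit − borrow-in; if negative, add 2 and borrow 1 from the next column):
borrow: 0000000000011000
        0110111111011001
-       0000111010001101
------------------------
        0110000101001100

Method 2 - Add two's complement:
Two's complement of 0000111010001101: invert → 1111000101110010, add 1 → 1111000101110011
  0110111111011001
+ 1111000101110011
------------------
 10110000101001100  (end carry out of the top bit = 1)
Discarding the end carry: 0110000101001100
Decimal check:
  0110111111011001 = 16384 + 8192 + 2048 + 1024 + 512 + 256 + 128 + 64 + 16 + 8 + 1 = 28633
  0000111010001101 = 2048 + 1024 + 512 + 128 + 8 + 4 + 1 = 3725
  28633 - 3725 = 24908, and 0110000101001100 = 16384 + 8192 + 256 + 64 + 8 + 4 = 24908 ✓



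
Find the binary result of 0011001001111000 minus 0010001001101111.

Method 1 - Direct subtraction (column by column from the right: bit − bit − borrow-in; if negative, add 2 and borrow 1 from the next column):
borrow: 0000000000011110
        0011001001111000
-       0010001001101111
------------------------
        0001000000001001

Method 2 - Add two's complement:
Two's complement of 0010001001101111: invert → 1101110110010000, add 1 → 1101110110010001
  0011001001111000
+ 1101110110010001
------------------
 10001000000001001  (end carry out of the top bit = 1)
Discarding the end carry: 0001000000001001
Decimal check:
  0011001001111000 = 8192 + 4096 + 512 + 64 + 32 + 16 + 8 = 12920
  0010001001101111 = 8192 + 512 + 64 + 32 + 8 + 4 + 2 + 1 = 8815
  12920 - 8815 = 4105, and 0001000000001001 = 4096 + 8 + 1 = 4105 ✓



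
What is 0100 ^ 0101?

XOR: 1 when bits differ
  0100
^ 0101
------
  0001
Decimal: 4 ^ 5 = 1



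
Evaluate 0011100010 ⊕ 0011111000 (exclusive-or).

XOR: 1 when bits differ
  0011100010
^ 0011111000
------------
  0000011010
Decimal: 226 ^ 248 = 26



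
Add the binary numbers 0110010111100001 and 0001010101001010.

Add column by column from the right: bit + bit + carry-in; write the sum mod 2, carry 1 when the sum is 2 or 3.
carry:  0000101110000000
        0110010111100001
+       0001010101001010
------------------------
       00111101100101011
(the carry out of the leftmost column, 0, becomes the leading bit)
Decimal check:
  0110010111100001 = 16384 + 8192 + 1024 + 256 + 128 + 64 + 32 + 1 = 26081
  0001010101001010 = 4096 + 1024 + 256 + 64 + 8 + 2 = 5450
  26081 + 5450 = 31531, and 00111101100101011 = 16384 + 8192 + 4096 + 2048 + 512 + 256 + 32 + 8 + 2 + 1 = 31531 ✓



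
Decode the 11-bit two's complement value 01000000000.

Binary: 01000000000
Sign bit: 0 (non-negative)
Read directly as an unsigned value:
01000000000 = 512
Value: 512



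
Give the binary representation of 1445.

Using repeated division by 2:
1445 ÷ 2 = 722 remainder 1
722 ÷ 2 = 361 remainder 0
361 ÷ 2 = 180 remainder 1
180 ÷ 2 = 90 remainder 0
90 ÷ 2 = 45 remainder 0
45 ÷ 2 = 22 remainder 1
22 ÷ 2 = 11 remainder 0
11 ÷ 2 = 5 remainder 1
5 ÷ 2 = 2 remainder 1
2 ÷ 2 = 1 remainder 0
1 ÷ 2 = 0 remainder 1
Reading remainders bottom to top: 10110100101



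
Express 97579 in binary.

Using repeated division by 2:
97579 ÷ 2 = 48789 remainder 1
48789 ÷ 2 = 24394 remainder 1
24394 ÷ 2 = 12197 remainder 0
12197 ÷ 2 = 6098 remainder 1
6098 ÷ 2 = 3049 remainder 0
3049 ÷ 2 = 1524 remainder 1
1524 ÷ 2 = 762 remainder 0
762 ÷ 2 = 381 remainder 0
381 ÷ 2 = 190 remainder 1
190 ÷ 2 = 95 remainder 0
95 ÷ 2 = 47 remainder 1
47 ÷ 2 = 23 remainder 1
23 ÷ 2 = 11 remainder 1
11 ÷ 2 = 5 remainder 1
5 ÷ 2 = 2 remainder 1
2 ÷ 2 = 1 remainder 0
1 ÷ 2 = 0 remainder 1
Reading remainders bottom to top: 10111110100101011



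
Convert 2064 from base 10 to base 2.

Using repeated division by 2:
2064 ÷ 2 = 1032 remainder 0
1032 ÷ 2 = 516 remainder 0
516 ÷ 2 = 258 remainder 0
258 ÷ 2 = 129 remainder 0
129 ÷ 2 = 64 remainder 1
64 ÷ 2 = 32 remainder 0
32 ÷ 2 = 16 remainder 0
16 ÷ 2 = 8 remainder 0
8 ÷ 2 = 4 remainder 0
4 ÷ 2 = 2 remainder 0
2 ÷ 2 = 1 remainder 0
1 ÷ 2 = 0 remainder 1
Reading remainders bottom to top: 100000010000

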